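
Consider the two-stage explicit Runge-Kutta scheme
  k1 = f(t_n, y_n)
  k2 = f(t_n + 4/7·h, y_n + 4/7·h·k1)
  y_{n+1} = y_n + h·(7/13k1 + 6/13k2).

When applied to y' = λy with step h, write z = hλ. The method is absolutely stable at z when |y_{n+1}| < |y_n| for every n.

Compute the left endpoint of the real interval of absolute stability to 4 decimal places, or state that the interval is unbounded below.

Test eqn y'=λy, z=hλ:
  k1=λy_n ⇒ h·k1=z·y_n;  k2=λ(1+4/7z)y_n ⇒ h·k2=z(1+4/7z)y_n
  y_{n+1}/y_n = 1 + 7/13z + 6/13z(1+4/7z) = 1 + z + 24/91z²
  so R(z) = 1 + z + 24/91z².

Need |R(x)|<1, x<0.
x=-0.38: |R|=0.6581
R=1: x+24/91x²=0 ⇒ x=−91/24=-3.7917; min R=1−1/(4·24/91)=0.0521>−1
Confirm numerically:
  x=-2.904: |R|=0.32014 <1
  x=-2.267: |R|=0.08842 <1
  x=-2.131: |R|=0.06667 <1
  x=-4.060: |R|=1.28732 >1
  x=-3.998: |R|=1.21756 >1
  x=-3.913: |R|=1.12522 >1
Interval (-3.7917, 0).

z* = -3.7917.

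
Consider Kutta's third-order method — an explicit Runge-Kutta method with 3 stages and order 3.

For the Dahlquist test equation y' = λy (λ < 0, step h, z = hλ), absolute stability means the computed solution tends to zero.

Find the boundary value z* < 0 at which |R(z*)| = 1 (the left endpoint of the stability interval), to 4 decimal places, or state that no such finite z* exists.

Test eqn y'=λy, z=hλ:
  order 3, 3-stage ⇒ R(z)=1+z+z^2/2+z^3/6
  (e.g. R(-1.24)=0.21103, |R|=0.21103)

Solve |R(x)|<1 on ℝ⁻.
x=-1.24: |R|=0.2110
|R(-2.48)|=0.9470 |R(-2.12)|=0.4608 |R(-1.16)|=0.2527
Bisect:
  x_lo=-2.9748 |R|=1.9377  x_hi=-0.1831 |R|=0.8327
  mid=-1.57895 |R|=0.01152 →hi
  mid=-2.27688 |R|=0.65209 →hi
  mid=-2.62585 |R|=1.19588 →lo
  mid=-2.45137 |R|=0.90189 →hi
  mid=-2.53861 |R|=1.04303 →lo
  mid=-2.49499 |R|=0.97104 →hi
  mid=-2.51680 |R|=1.00668 →lo
  mid=-2.50589 |R|=0.98877 →hi
  mid=-2.51135 |R|=0.99770 →hi
  mid=-2.51407 |R|=1.00218 →lo
  ...
  [-2.51288,-2.51271] ⇒ x*=-2.5127
Interval (-2.5127, 0).

z* = -2.5127.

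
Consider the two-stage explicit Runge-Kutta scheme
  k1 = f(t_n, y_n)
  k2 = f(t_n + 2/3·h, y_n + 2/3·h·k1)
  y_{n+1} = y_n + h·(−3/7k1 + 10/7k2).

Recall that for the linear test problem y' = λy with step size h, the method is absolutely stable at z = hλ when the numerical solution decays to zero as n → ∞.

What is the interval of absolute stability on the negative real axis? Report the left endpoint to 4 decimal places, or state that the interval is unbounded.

z∈(-1.0500,0).

On y'=λy, z=hλ:
  k1=λy_n ⇒ h·k1=z·y_n;  k2=λ(1+2/3z)y_n ⇒ h·k2=z(1+2/3z)y_n
  y_{n+1}/y_n = 1 − 3/7z + 10/7z(1+2/3z) = 1 + z + 20/21z²
  ⇒ R(z) = 1 + z + 20/21z².

Need |R(x)|<1, x<0.
x=-1.16: |R|=1.1215
R=1: x+20/21x²=0 ⇒ x=−21/20=-1.0500; min R=1−1/(4·20/21)=0.7375>−1
Confirm numerically:
  x=-0.938: |R|=0.89995 <1
  x=-0.900: |R|=0.87143 <1
  x=-0.844: |R|=0.83442 <1
  x=-1.476: |R|=1.59883 >1
  x=-1.119: |R|=1.07353 >1
So |R|<1 on (-1.0500, 0).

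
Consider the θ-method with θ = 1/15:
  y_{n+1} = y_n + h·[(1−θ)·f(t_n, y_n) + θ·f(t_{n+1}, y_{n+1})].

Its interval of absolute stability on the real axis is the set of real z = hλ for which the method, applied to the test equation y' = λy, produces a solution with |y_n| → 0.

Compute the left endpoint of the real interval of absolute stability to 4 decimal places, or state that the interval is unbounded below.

z* = -2.3077.

Test eqn y'=λy, z=hλ:
  y_{n+1} = y_n + z·[14/15·y_n + 1/15·y_{n+1}] ⇒ (1 − 1/15z)y_{n+1} = (1 + 14/15z)y_n
  Hence R(z) = (1 + 14/15z)/(1 − 1/15z).

Boundary: |R(x)|=1, x<0.
x=-1.25: |R|=0.1538
R=−1: 1+14/15x = −1+1/15x ⇒ -13/15x=2 ⇒ x=2/(-13/15)=-2.3077
Confirm numerically:
  x=-1.880: |R|=0.67062 <1
  x=-1.749: |R|=0.56636 <1
  x=-1.427: |R|=0.30304 <1
  x=-1.336: |R|=0.22674 <1
  x=-2.763: |R|=1.33322 >1
  x=-2.715: |R|=1.29890 >1
  x=-2.411: |R|=1.07714 >1
So |R|<1 on (-2.3077, 0).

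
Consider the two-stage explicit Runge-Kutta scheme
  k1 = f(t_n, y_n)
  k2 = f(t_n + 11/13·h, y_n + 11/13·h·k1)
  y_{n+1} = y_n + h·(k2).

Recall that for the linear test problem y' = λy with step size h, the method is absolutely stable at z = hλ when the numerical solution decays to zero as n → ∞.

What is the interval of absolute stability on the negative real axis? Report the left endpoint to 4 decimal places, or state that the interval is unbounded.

z∈(-1.1818,0).

With y'=λy (z=hλ):
  k1=λy_n ⇒ h·k1=z·y_n;  k2=λ(1+11/13z)y_n ⇒ h·k2=z(1+11/13z)y_n
  y_{n+1}/y_n = 1 + z(1+11/13z) = 1 + z + 11/13z²
  Hence R(z) = 1 + z + 11/13z².

Need |R(x)|<1, x<0.
x=-1.17: |R|=0.9883
R=1: x+11/13x²=0 ⇒ x=−13/11=-1.1818; min R=1−1/(4·11/13)=0.7045>−1
Confirm numerically:
  x=-0.931: |R|=0.80241 <1
  x=-0.916: |R|=0.79397 <1
  x=-0.839: |R|=0.75663 <1
  x=-0.720: |R|=0.71865 <1
  x=-1.704: |R|=1.75291 >1
  x=-1.648: |R|=1.65007 >1
  x=-1.317: |R|=1.15064 >1
So |R|<1 on (-1.1818, 0).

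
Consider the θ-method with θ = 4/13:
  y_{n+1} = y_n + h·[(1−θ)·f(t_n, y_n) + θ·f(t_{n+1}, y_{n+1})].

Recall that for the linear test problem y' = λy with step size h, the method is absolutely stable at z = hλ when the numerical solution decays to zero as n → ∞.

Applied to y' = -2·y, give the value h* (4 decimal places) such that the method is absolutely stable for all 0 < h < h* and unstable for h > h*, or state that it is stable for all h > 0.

(-5.2000,0); λ=-2 ⇒ h* = (26/5)/2 = 2.6000.

Set f=λy, z=hλ:
  y_{n+1} = y_n + z·[9/13·y_n + 4/13·y_{n+1}] ⇒ (1 − 4/13z)y_{n+1} = (1 + 9/13z)y_n
  Hence R(z) = (1 + 9/13z)/(1 − 4/13z).

Boundary: |R(x)|=1, x<0.
x=-0.71: |R|=0.4173
R=−1: 1+9/13x = −1+4/13x ⇒ -5/13x=2 ⇒ x=2/(-5/13)=-5.2000
Confirm numerically:
  x=-4.632: |R|=0.90992 <1
  x=-2.443: |R|=0.39465 <1
  x=-2.233: |R|=0.32359 <1
  x=-5.737: |R|=1.07469 >1
  x=-5.304: |R|=1.01520 >1
So |R|<1 on (-5.2000, 0).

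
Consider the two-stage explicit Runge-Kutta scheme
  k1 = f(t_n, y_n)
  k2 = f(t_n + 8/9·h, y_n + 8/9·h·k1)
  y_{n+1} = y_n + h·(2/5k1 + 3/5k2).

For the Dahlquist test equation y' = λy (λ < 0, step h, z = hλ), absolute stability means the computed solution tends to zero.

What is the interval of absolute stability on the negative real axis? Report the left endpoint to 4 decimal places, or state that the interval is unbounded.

Test eqn y'=λy, z=hλ:
  k1=λy_n ⇒ h·k1=z·y_n;  k2=λ(1+8/9z)y_n ⇒ h·k2=z(1+8/9z)y_n
  y_{n+1}/y_n = 1 + 2/5z + 3/5z(1+8/9z) = 1 + z + 8/15z²
  R(z) = 1 + z + 8/15z².

Need |R(x)|<1, x<0.
x=-0.74: |R|=0.5521
R=1: x+8/15x²=0 ⇒ x=−15/8=-1.8750; min R=1−1/(4·8/15)=0.5312>−1
Confirm numerically:
  x=-1.632: |R|=0.78849 <1
  x=-1.597: |R|=0.76322 <1
  x=-1.067: |R|=0.54019 <1
  x=-0.929: |R|=0.53129 <1
  x=-2.243: |R|=1.44023 >1
  x=-2.234: |R|=1.42774 >1
  x=-2.007: |R|=1.14129 >1
Interval (-1.8750, 0).

(-1.8750, 0).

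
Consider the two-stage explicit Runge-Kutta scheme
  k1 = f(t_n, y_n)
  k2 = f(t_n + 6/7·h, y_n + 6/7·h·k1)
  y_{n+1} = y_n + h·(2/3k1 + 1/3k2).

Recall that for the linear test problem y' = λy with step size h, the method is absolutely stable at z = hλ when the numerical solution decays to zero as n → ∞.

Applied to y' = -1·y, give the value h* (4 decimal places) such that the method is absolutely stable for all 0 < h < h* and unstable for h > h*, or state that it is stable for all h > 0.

(-3.5000,0); λ=-1 ⇒ h* = (7/2)/1 = 3.5000.

With y'=λy (z=hλ):
  k1=λy_n ⇒ h·k1=z·y_n;  k2=λ(1+6/7z)y_n ⇒ h·k2=z(1+6/7z)y_n
  y_{n+1}/y_n = 1 + 2/3z + 1/3z(1+6/7z) = 1 + z + 2/7z²
  Hence R(z) = 1 + z + 2/7z².

Boundary: |R(x)|=1, x<0.
x=-0.8: |R|=0.3829
R=1: x+2/7x²=0 ⇒ x=−7/2=-3.5000; min R=1−1/(4·2/7)=0.1250>−1
Confirm numerically:
  x=-2.942: |R|=0.53096 <1
  x=-1.996: |R|=0.14229 <1
  x=-1.646: |R|=0.12809 <1
  x=-3.814: |R|=1.34217 >1
  x=-3.704: |R|=1.21589 >1
So |R|<1 on (-3.5000, 0).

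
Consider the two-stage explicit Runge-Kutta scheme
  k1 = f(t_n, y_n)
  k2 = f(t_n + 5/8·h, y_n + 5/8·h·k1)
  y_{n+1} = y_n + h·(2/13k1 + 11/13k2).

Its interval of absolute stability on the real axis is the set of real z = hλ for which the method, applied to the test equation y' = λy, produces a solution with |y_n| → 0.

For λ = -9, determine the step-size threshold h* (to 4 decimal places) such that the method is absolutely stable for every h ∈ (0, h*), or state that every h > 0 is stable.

On y'=λy, z=hλ:
  k1=λy_n ⇒ h·k1=z·y_n;  k2=λ(1+5/8z)y_n ⇒ h·k2=z(1+5/8z)y_n
  y_{n+1}/y_n = 1 + 2/13z + 11/13z(1+5/8z) = 1 + z + 55/104z²
  R(z) = 1 + z + 55/104z².

Boundary: |R(x)|=1, x<0.
x=-1.09: |R|=0.5383
R=1: x+55/104x²=0 ⇒ x=−104/55=-1.8909; min R=1−1/(4·55/104)=0.5273>−1
Confirm numerically:
  x=-1.570: |R|=0.73355 <1
  x=-1.418: |R|=0.64536 <1
  x=-1.311: |R|=0.59794 <1
  x=-1.139: |R|=0.54708 <1
  x=-2.462: |R|=1.74357 >1
  x=-2.435: |R|=1.70065 >1
  x=-2.288: |R|=1.48048 >1
Interval (-1.8909, 0).

(-1.8909,0); λ=-9 ⇒ h* = (104/55)/9 = 0.2101.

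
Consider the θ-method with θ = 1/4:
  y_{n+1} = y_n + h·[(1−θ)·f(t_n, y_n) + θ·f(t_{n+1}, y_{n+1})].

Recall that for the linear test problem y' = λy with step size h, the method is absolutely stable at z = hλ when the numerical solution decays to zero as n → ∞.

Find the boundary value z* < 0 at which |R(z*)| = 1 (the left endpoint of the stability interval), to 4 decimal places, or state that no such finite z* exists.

z* = -4.0000.

Set f=λy, z=hλ:
  y_{n+1} = y_n + z·[3/4·y_n + 1/4·y_{n+1}] ⇒ (1 − 1/4z)y_{n+1} = (1 + 3/4z)y_n
  so R(z) = (1 + 3/4z)/(1 − 1/4z).

Find x<0 with |R(x)|<1.
x=-0.83: |R|=0.3126
R=−1: 1+3/4x = −1+1/4x ⇒ -1/2x=2 ⇒ x=2/(-1/2)=-4.0000
Confirm numerically:
  x=-2.882: |R|=0.67509 <1
  x=-2.873: |R|=0.67205 <1
  x=-2.401: |R|=0.50039 <1
  x=-4.496: |R|=1.11676 >1
  x=-4.285: |R|=1.06880 >1
Interval (-4.0000, 0).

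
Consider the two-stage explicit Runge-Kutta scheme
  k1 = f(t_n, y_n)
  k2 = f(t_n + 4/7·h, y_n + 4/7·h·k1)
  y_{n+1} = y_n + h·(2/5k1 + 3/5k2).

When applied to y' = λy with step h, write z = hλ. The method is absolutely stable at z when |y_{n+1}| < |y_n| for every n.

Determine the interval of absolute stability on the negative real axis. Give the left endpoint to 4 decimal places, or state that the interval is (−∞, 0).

With y'=λy (z=hλ):
  k1=λy_n ⇒ h·k1=z·y_n;  k2=λ(1+4/7z)y_n ⇒ h·k2=z(1+4/7z)y_n
  y_{n+1}/y_n = 1 + 2/5z + 3/5z(1+4/7z) = 1 + z + 12/35z²
  ⇒ R(z) = 1 + z + 12/35z².

Boundary: |R(x)|=1, x<0.
x=-0.77: |R|=0.4333
R=1: x+12/35x²=0 ⇒ x=−35/12=-2.9167; min R=1−1/(4·12/35)=0.2708>−1
Confirm numerically:
  x=-2.392: |R|=0.56971 <1
  x=-2.164: |R|=0.44156 <1
  x=-1.701: |R|=0.29102 <1
  x=-1.419: |R|=0.27136 <1
  x=-3.087: |R|=1.18028 >1
  x=-3.042: |R|=1.13072 >1
So |R|<1 on (-2.9167, 0).

(-2.9167, 0).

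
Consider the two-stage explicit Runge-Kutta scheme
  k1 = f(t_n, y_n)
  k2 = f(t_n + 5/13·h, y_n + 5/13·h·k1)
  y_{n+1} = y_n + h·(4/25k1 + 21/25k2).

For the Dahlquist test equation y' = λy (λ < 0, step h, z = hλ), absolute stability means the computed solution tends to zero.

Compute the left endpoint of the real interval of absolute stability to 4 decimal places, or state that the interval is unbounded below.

With y'=λy (z=hλ):
  k1=λy_n ⇒ h·k1=z·y_n;  k2=λ(1+5/13z)y_n ⇒ h·k2=z(1+5/13z)y_n
  y_{n+1}/y_n = 1 + 4/25z + 21/25z(1+5/13z) = 1 + z + 21/65z²
  so R(z) = 1 + z + 21/65z².

Find x<0 with |R(x)|<1.
x=-0.33: |R|=0.7052
R=1: x+21/65x²=0 ⇒ x=−65/21=-3.0952; min R=1−1/(4·21/65)=0.2262>−1
Confirm numerically:
  x=-3.038: |R|=0.94382 <1
  x=-2.027: |R|=0.30044 <1
  x=-1.763: |R|=0.24118 <1
  x=-3.528: |R|=1.49327 >1
  x=-3.262: |R|=1.17575 >1
Interval (-3.0952, 0).

left endpoint -3.0952.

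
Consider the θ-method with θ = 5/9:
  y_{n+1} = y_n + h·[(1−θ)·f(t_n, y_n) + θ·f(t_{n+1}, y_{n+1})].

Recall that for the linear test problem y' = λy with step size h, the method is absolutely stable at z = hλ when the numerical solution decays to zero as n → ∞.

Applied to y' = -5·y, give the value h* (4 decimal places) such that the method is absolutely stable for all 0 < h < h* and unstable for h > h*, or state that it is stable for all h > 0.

Set f=λy, z=hλ:
  y_{n+1} = y_n + z·[4/9·y_n + 5/9·y_{n+1}] ⇒ (1 − 5/9z)y_{n+1} = (1 + 4/9z)y_n
  ⇒ R(z) = (1 + 4/9z)/(1 − 5/9z).

Boundary: |R(x)|=1, x<0.
x=-0.88: |R|=0.4090
x=-2: |R|=0.0526
x=-10: |R|=0.5254
x=-100: |R|=0.7682
θ=5/9≥1/2 ⇒ |1+4/9x|<|1−5/9x| ∀x<0 ⇒ stable on all of ℝ⁻.

(−∞, 0) — no finite endpoint. Any h>0 works for λ=-5.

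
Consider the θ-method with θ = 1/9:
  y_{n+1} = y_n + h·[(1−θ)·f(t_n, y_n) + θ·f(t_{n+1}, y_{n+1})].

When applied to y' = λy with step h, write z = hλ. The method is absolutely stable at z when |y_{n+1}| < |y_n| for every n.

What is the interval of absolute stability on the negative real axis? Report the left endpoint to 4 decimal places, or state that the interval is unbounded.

z∈(-2.5714,0).

With y'=λy (z=hλ):
  y_{n+1} = y_n + z·[8/9·y_n + 1/9·y_{n+1}] ⇒ (1 − 1/9z)y_{n+1} = (1 + 8/9z)y_n
  ⇒ R(z) = (1 + 8/9z)/(1 − 1/9z).

Solve |R(x)|<1 on ℝ⁻.
x=-1.43: |R|=0.2339
R=−1: 1+8/9x = −1+1/9x ⇒ -7/9x=2 ⇒ x=2/(-7/9)=-2.5714
Confirm numerically:
  x=-1.922: |R|=0.58378 <1
  x=-1.865: |R|=0.54487 <1
  x=-1.107: |R|=0.01425 <1
  x=-3.161: |R|=1.33936 >1
  x=-2.879: |R|=1.18124 >1
  x=-2.837: |R|=1.15705 >1
Interval (-2.5714, 0).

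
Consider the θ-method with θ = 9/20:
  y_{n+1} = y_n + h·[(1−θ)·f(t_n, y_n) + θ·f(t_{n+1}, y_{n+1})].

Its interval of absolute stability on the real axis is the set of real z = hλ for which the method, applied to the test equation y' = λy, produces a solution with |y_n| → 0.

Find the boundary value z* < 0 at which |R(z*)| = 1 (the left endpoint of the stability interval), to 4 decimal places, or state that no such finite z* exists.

left endpoint -20.0000.

On y'=λy, z=hλ:
  y_{n+1} = y_n + z·[11/20·y_n + 9/20·y_{n+1}] ⇒ (1 − 9/20z)y_{n+1} = (1 + 11/20z)y_n
  R(z) = (1 + 11/20z)/(1 − 9/20z).

Find x<0 with |R(x)|<1.
x=-1.58: |R|=0.0766
R=−1: 1+11/20x = −1+9/20x ⇒ -1/10x=2 ⇒ x=2/(-1/10)=-20.0000
Confirm numerically:
  x=-17.358: |R|=0.97002 <1
  x=-17.247: |R|=0.96858 <1
  x=-16.123: |R|=0.95304 <1
  x=-8.169: |R|=0.74699 <1
  x=-20.135: |R|=1.00134 >1
  x=-20.050: |R|=1.00050 >1
Stable set (-20.0000, 0).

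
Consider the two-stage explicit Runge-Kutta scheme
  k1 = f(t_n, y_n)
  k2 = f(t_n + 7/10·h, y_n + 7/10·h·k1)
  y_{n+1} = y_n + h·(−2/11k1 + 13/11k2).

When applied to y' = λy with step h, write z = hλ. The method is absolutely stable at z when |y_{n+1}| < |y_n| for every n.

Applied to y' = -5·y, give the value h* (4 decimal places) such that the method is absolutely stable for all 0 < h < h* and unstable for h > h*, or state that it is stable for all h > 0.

With y'=λy (z=hλ):
  k1=λy_n ⇒ h·k1=z·y_n;  k2=λ(1+7/10z)y_n ⇒ h·k2=z(1+7/10z)y_n
  y_{n+1}/y_n = 1 − 2/11z + 13/11z(1+7/10z) = 1 + z + 91/110z²
  R(z) = 1 + z + 91/110z².

Solve |R(x)|<1 on ℝ⁻.
x=-0.71: |R|=0.7070
R=1: x+91/110x²=0 ⇒ x=−110/91=-1.2088; min R=1−1/(4·91/110)=0.6978>−1
Confirm numerically:
  x=-1.182: |R|=0.97380 <1
  x=-1.100: |R|=0.90100 <1
  x=-0.821: |R|=0.73662 <1
  x=-0.529: |R|=0.70250 <1
  x=-1.756: |R|=1.79493 >1
  x=-1.637: |R|=1.57990 >1
So |R|<1 on (-1.2088, 0).

(-1.2088,0); λ=-5 ⇒ h* = (110/91)/5 = 0.2418.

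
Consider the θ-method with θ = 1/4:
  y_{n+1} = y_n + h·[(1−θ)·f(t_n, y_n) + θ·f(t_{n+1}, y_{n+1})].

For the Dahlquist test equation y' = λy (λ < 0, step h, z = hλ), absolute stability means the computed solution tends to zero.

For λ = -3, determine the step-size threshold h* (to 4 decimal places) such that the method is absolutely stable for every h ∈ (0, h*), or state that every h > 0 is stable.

On y'=λy, z=hλ:
  y_{n+1} = y_n + z·[3/4·y_n + 1/4·y_{n+1}] ⇒ (1 − 1/4z)y_{n+1} = (1 + 3/4z)y_n
  R(z) = (1 + 3/4z)/(1 − 1/4z).

Boundary: |R(x)|=1, x<0.
x=-1.27: |R|=0.0361
R=−1: 1+3/4x = −1+1/4x ⇒ -1/2x=2 ⇒ x=2/(-1/2)=-4.0000
Confirm numerically:
  x=-3.655: |R|=0.90986 <1
  x=-3.650: |R|=0.90850 <1
  x=-3.250: |R|=0.79310 <1
  x=-3.216: |R|=0.78271 <1
  x=-4.265: |R|=1.06413 >1
  x=-4.200: |R|=1.04878 >1
  x=-4.048: |R|=1.01193 >1
So |R|<1 on (-4.0000, 0).

(-4.0000,0); λ=-3 ⇒ h* = (4)/3 = 1.3333.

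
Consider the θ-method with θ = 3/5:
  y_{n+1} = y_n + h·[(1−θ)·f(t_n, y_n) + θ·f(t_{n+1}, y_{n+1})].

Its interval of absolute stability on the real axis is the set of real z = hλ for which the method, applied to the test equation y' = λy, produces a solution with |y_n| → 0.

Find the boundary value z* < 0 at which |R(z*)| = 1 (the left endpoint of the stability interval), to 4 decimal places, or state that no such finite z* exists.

unbounded; (−∞, 0).

Test eqn y'=λy, z=hλ:
  y_{n+1} = y_n + z·[2/5·y_n + 3/5·y_{n+1}] ⇒ (1 − 3/5z)y_{n+1} = (1 + 2/5z)y_n
  Hence R(z) = (1 + 2/5z)/(1 − 3/5z).

Solve |R(x)|<1 on ℝ⁻.
x=-1.57: |R|=0.1916
x=-2: |R|=0.0909
x=-10: |R|=0.4286
x=-100: |R|=0.6393
θ=3/5≥1/2 ⇒ |1+2/5x|<|1−3/5x| ∀x<0 ⇒ unbounded interval.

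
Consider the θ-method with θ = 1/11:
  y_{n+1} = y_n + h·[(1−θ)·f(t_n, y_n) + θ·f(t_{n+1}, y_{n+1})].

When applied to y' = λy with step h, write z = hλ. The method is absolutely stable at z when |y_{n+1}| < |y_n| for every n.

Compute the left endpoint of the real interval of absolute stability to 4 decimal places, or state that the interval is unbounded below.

z* = -2.4444.

Test eqn y'=λy, z=hλ:
  y_{n+1} = y_n + z·[10/11·y_n + 1/11·y_{n+1}] ⇒ (1 − 1/11z)y_{n+1} = (1 + 10/11z)y_n
  Hence R(z) = (1 + 10/11z)/(1 − 1/11z).

Find x<0 with |R(x)|<1.
x=-1.06: |R|=0.0332
R=−1: 1+10/11x = −1+1/11x ⇒ -9/11x=2 ⇒ x=2/(-9/11)=-2.4444
Confirm numerically:
  x=-2.212: |R|=0.84166 <1
  x=-1.226: |R|=0.10306 <1
  x=-1.093: |R|=0.00579 <1
  x=-0.990: |R|=0.09174 <1
  x=-2.963: |R|=1.33424 >1
  x=-2.687: |R|=1.15949 >1
  x=-2.496: |R|=1.03438 >1
Interval (-2.4444, 0).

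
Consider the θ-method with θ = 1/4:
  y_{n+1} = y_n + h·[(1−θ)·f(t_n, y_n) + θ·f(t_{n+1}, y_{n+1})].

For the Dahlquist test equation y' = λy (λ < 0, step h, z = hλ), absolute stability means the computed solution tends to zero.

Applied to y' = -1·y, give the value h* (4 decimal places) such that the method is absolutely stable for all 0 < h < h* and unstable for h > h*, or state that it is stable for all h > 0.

(-4.0000,0); λ=-1 ⇒ h* = (4)/1 = 4.0000.

Set f=λy, z=hλ:
  y_{n+1} = y_n + z·[3/4·y_n + 1/4·y_{n+1}] ⇒ (1 − 1/4z)y_{n+1} = (1 + 3/4z)y_n
  ⇒ R(z) = (1 + 3/4z)/(1 − 1/4z).

Find x<0 with |R(x)|<1.
x=-1.44: |R|=0.0588
R=−1: 1+3/4x = −1+1/4x ⇒ -1/2x=2 ⇒ x=2/(-1/2)=-4.0000
Confirm numerically:
  x=-3.467: |R|=0.85724 <1
  x=-3.050: |R|=0.73050 <1
  x=-3.022: |R|=0.72145 <1
  x=-1.918: |R|=0.29638 <1
  x=-4.597: |R|=1.13889 >1
  x=-4.309: |R|=1.07438 >1
Interval (-4.0000, 0).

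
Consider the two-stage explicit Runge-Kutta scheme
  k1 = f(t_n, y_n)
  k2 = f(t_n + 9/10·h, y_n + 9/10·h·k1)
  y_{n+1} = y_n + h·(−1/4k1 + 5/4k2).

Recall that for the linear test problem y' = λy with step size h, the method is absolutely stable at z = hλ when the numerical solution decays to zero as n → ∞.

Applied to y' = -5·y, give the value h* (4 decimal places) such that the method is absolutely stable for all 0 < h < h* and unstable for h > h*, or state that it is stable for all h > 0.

(-0.8889,0); λ=-5 ⇒ h* = (8/9)/5 = 0.1778.

With y'=λy (z=hλ):
  k1=λy_n ⇒ h·k1=z·y_n;  k2=λ(1+9/10z)y_n ⇒ h·k2=z(1+9/10z)y_n
  y_{n+1}/y_n = 1 − 1/4z + 5/4z(1+9/10z) = 1 + z + 9/8z²
  R(z) = 1 + z + 9/8z².

Find x<0 with |R(x)|<1.
x=-0.85: |R|=0.9628
R=1: x+9/8x²=0 ⇒ x=−8/9=-0.8889; min R=1−1/(4·9/8)=0.7778>−1
Confirm numerically:
  x=-0.775: |R|=0.90070 <1
  x=-0.608: |R|=0.80787 <1
  x=-0.587: |R|=0.80064 <1
  x=-1.335: |R|=1.67000 >1
  x=-1.202: |R|=1.42340 >1
Stable set (-0.8889, 0).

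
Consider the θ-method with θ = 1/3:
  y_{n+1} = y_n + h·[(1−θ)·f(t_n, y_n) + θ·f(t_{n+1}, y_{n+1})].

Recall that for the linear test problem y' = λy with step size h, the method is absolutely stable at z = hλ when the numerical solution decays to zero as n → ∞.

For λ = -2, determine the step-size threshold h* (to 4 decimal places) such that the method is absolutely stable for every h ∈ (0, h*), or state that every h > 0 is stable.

(-6.0000,0); λ=-2 ⇒ h* = (6)/2 = 3.0000.

On y'=λy, z=hλ:
  y_{n+1} = y_n + z·[2/3·y_n + 1/3·y_{n+1}] ⇒ (1 − 1/3z)y_{n+1} = (1 + 2/3z)y_n
  R(z) = (1 + 2/3z)/(1 − 1/3z).

Need |R(x)|<1, x<0.
x=-1.35: |R|=0.0690
R=−1: 1+2/3x = −1+1/3x ⇒ -1/3x=2 ⇒ x=2/(-1/3)=-6.0000
Confirm numerically:
  x=-5.899: |R|=0.98865 <1
  x=-5.087: |R|=0.88710 <1
  x=-2.924: |R|=0.48076 <1
  x=-2.463: |R|=0.35255 <1
  x=-6.333: |R|=1.03568 >1
  x=-6.290: |R|=1.03122 >1
Stable set (-6.0000, 0).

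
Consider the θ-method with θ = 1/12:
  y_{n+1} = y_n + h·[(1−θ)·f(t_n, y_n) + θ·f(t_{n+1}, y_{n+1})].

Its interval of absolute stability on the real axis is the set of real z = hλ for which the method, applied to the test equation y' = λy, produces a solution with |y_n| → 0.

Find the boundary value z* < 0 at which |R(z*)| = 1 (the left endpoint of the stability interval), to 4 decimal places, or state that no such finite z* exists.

left endpoint -2.4000.

On y'=λy, z=hλ:
  y_{n+1} = y_n + z·[11/12·y_n + 1/12·y_{n+1}] ⇒ (1 − 1/12z)y_{n+1} = (1 + 11/12z)y_n
  ⇒ R(z) = (1 + 11/12z)/(1 − 1/12z).

Find x<0 with |R(x)|<1.
x=-1.54: |R|=0.3648
R=−1: 1+11/12x = −1+1/12x ⇒ -5/6x=2 ⇒ x=2/(-5/6)=-2.4000
Confirm numerically:
  x=-1.499: |R|=0.33254 <1
  x=-1.285: |R|=0.16071 <1
  x=-1.078: |R|=0.01086 <1
  x=-2.948: |R|=1.36660 >1
  x=-2.467: |R|=1.04631 >1
Interval (-2.4000, 0).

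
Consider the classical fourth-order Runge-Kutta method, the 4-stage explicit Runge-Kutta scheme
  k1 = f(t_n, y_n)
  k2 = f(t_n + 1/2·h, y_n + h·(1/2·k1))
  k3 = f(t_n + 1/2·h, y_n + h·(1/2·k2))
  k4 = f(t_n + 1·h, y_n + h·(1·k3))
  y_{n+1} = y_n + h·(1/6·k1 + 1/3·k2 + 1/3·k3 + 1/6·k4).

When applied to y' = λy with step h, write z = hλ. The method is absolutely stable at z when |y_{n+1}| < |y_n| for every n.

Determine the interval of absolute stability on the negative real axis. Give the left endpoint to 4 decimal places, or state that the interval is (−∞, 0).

With y'=λy (z=hλ):
  order 4, 4-stage ⇒ R(z)=1+z+z^2/2+z^3/6+z^4/24
  (e.g. R(-1.44)=0.27830, |R|=0.27830)

Need |R(x)|<1, x<0.
x=-1.44: |R|=0.2783
|R(-1.85)|=0.2940 |R(-0.83)|=0.4389 |R(-0.77)|=0.4650
Bisect:
  x_lo=-3.1474 |R|=1.6981  x_hi=-0.3334 |R|=0.7165
  mid=-1.74042 |R|=0.27777 →hi
  mid=-2.44392 |R|=0.59604 →hi
  mid=-2.79568 |R|=1.01577 →lo
  mid=-2.61980 |R|=0.77784 →hi
  mid=-2.70774 |R|=0.88923 →hi
  mid=-2.75171 |R|=0.95053 →hi
  mid=-2.77369 |R|=0.98265 →hi
  ...
  [-2.78537,-2.78520] ⇒ x*=-2.7853
Interval (-2.7853, 0).

(-2.7853, 0).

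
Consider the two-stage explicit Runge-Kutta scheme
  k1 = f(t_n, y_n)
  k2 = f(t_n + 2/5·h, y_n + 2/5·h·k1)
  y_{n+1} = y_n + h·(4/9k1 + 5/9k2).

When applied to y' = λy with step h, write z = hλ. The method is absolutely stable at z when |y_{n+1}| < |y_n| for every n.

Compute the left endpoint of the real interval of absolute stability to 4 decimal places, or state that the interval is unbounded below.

z* = -4.5000.

Test eqn y'=λy, z=hλ:
  k1=λy_n ⇒ h·k1=z·y_n;  k2=λ(1+2/5z)y_n ⇒ h·k2=z(1+2/5z)y_n
  y_{n+1}/y_n = 1 + 4/9z + 5/9z(1+2/5z) = 1 + z + 2/9z²
  Hence R(z) = 1 + z + 2/9z².

Need |R(x)|<1, x<0.
x=-0.78: |R|=0.3552
R=1: x+2/9x²=0 ⇒ x=−9/2=-4.5000; min R=1−1/(4·2/9)=-0.1250>−1
Confirm numerically:
  x=-4.317: |R|=0.82444 <1
  x=-3.993: |R|=0.55012 <1
  x=-3.406: |R|=0.17196 <1
  x=-2.941: |R|=0.01889 <1
  x=-5.095: |R|=1.67367 >1
  x=-4.872: |R|=1.40275 >1
  x=-4.657: |R|=1.16248 >1
So |R|<1 on (-4.5000, 0).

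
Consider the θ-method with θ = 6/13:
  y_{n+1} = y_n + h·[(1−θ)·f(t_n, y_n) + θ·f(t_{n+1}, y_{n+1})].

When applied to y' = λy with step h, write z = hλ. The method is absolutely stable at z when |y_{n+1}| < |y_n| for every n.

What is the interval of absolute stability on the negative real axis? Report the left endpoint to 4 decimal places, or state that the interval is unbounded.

Test eqn y'=λy, z=hλ:
  y_{n+1} = y_n + z·[7/13·y_n + 6/13·y_{n+1}] ⇒ (1 − 6/13z)y_{n+1} = (1 + 7/13z)y_n
  so R(z) = (1 + 7/13z)/(1 − 6/13z).

Need |R(x)|<1, x<0.
x=-1.24: |R|=0.2114
R=−1: 1+7/13x = −1+6/13x ⇒ -1/13x=2 ⇒ x=2/(-1/13)=-26.0000
Confirm numerically:
  x=-23.581: |R|=0.98434 <1
  x=-18.451: |R|=0.93898 <1
  x=-16.897: |R|=0.92042 <1
  x=-14.014: |R|=0.87654 <1
  x=-26.347: |R|=1.00203 >1
  x=-26.109: |R|=1.00064 >1
Stable set (-26.0000, 0).

z∈(-26.0000,0).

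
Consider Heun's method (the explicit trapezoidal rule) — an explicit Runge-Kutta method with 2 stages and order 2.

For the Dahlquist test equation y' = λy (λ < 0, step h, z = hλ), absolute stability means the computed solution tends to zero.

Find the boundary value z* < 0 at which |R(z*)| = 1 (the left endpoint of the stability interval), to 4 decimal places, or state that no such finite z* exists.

On y'=λy, z=hλ:
  order 2, 2-stage ⇒ R(z)=1+z+z^2/2
  (e.g. R(-0.75)=0.53125, |R|=0.53125)

Boundary: |R(x)|=1, x<0.
x=-0.75: |R|=0.5312
|R(-2.24)|=1.2688 |R(-1.92)|=0.9232 |R(-1.75)|=0.7812
Bisect:
  x_lo=-2.8807 |R|=2.2686  x_hi=-0.3650 |R|=0.7016
  mid=-1.62286 |R|=0.69398 →hi
  mid=-2.25180 |R|=1.28351 →lo
  mid=-1.93733 |R|=0.93930 →hi
  mid=-2.09457 |R|=1.09904 →lo
  mid=-2.01595 |R|=1.01608 →lo
  mid=-1.97664 |R|=0.97692 →hi
  mid=-1.99630 |R|=0.99630 →hi
  mid=-2.00612 |R|=1.00614 →lo
  mid=-2.00121 |R|=1.00121 →lo
  mid=-1.99875 |R|=0.99875 →hi
  ...
  [-2.00014,-1.99998] ⇒ x*=-2.0000
Stable set (-2.0000, 0).

z* = -2.0000.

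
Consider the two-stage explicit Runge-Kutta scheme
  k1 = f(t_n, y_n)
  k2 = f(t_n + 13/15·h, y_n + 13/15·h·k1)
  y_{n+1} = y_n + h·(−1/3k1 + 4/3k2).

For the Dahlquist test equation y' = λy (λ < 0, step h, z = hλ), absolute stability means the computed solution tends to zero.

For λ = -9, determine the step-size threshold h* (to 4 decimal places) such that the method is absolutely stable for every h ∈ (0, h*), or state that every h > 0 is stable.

With y'=λy (z=hλ):
  k1=λy_n ⇒ h·k1=z·y_n;  k2=λ(1+13/15z)y_n ⇒ h·k2=z(1+13/15z)y_n
  y_{n+1}/y_n = 1 − 1/3z + 4/3z(1+13/15z) = 1 + z + 52/45z²
  ⇒ R(z) = 1 + z + 52/45z².

Need |R(x)|<1, x<0.
x=-0.77: |R|=0.9151
R=1: x+52/45x²=0 ⇒ x=−45/52=-0.8654; min R=1−1/(4·52/45)=0.7837>−1
Confirm numerically:
  x=-0.792: |R|=0.93284 <1
  x=-0.542: |R|=0.79746 <1
  x=-0.517: |R|=0.79187 <1
  x=-0.477: |R|=0.78592 <1
  x=-1.143: |R|=1.36667 >1
  x=-1.002: |R|=1.15818 >1
Interval (-0.8654, 0).

(-0.8654,0); λ=-9 ⇒ h* = (45/52)/9 = 0.0962.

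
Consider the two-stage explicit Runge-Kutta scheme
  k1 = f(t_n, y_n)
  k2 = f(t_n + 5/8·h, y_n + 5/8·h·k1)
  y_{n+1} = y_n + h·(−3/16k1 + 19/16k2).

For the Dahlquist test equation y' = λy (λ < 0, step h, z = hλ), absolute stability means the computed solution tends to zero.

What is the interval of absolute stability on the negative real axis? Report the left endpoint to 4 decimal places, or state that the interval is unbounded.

On y'=λy, z=hλ:
  k1=λy_n ⇒ h·k1=z·y_n;  k2=λ(1+5/8z)y_n ⇒ h·k2=z(1+5/8z)y_n
  y_{n+1}/y_n = 1 − 3/16z + 19/16z(1+5/8z) = 1 + z + 95/128z²
  Hence R(z) = 1 + z + 95/128z².

Boundary: |R(x)|=1, x<0.
x=-1.36: |R|=1.0128
R=1: x+95/128x²=0 ⇒ x=−128/95=-1.3474; min R=1−1/(4·95/128)=0.6632>−1
Confirm numerically:
  x=-1.276: |R|=0.93241 <1
  x=-1.229: |R|=0.89203 <1
  x=-0.678: |R|=0.66317 <1
  x=-0.654: |R|=0.66345 <1
  x=-1.463: |R|=1.12556 >1
  x=-1.436: |R|=1.09446 >1
Interval (-1.3474, 0).

z∈(-1.3474,0).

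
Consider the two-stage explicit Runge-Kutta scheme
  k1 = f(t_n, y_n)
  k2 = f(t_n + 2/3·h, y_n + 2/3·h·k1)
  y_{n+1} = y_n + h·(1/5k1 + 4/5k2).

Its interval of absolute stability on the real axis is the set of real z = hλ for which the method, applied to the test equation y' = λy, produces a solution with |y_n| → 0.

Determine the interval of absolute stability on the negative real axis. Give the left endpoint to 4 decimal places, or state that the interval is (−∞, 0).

With y'=λy (z=hλ):
  k1=λy_n ⇒ h·k1=z·y_n;  k2=λ(1+2/3z)y_n ⇒ h·k2=z(1+2/3z)y_n
  y_{n+1}/y_n = 1 + 1/5z + 4/5z(1+2/3z) = 1 + z + 8/15z²
  R(z) = 1 + z + 8/15z².

Need |R(x)|<1, x<0.
x=-1.43: |R|=0.6606
R=1: x+8/15x²=0 ⇒ x=−15/8=-1.8750; min R=1−1/(4·8/15)=0.5312>−1
Confirm numerically:
  x=-1.800: |R|=0.92800 <1
  x=-1.383: |R|=0.63710 <1
  x=-1.077: |R|=0.54163 <1
  x=-2.291: |R|=1.50830 >1
  x=-2.212: |R|=1.39757 >1
Stable set (-1.8750, 0).

z∈(-1.8750,0).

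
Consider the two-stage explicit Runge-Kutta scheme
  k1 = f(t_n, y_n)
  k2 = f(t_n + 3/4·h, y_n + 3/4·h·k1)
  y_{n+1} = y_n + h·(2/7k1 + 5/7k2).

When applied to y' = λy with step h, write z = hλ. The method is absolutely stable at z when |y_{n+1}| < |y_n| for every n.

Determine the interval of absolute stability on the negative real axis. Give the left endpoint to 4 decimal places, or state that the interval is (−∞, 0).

(-1.8667, 0).

On y'=λy, z=hλ:
  k1=λy_n ⇒ h·k1=z·y_n;  k2=λ(1+3/4z)y_n ⇒ h·k2=z(1+3/4z)y_n
  y_{n+1}/y_n = 1 + 2/7z + 5/7z(1+3/4z) = 1 + z + 15/28z²
  ⇒ R(z) = 1 + z + 15/28z².

Solve |R(x)|<1 on ℝ⁻.
x=-1.36: |R|=0.6309
R=1: x+15/28x²=0 ⇒ x=−28/15=-1.8667; min R=1−1/(4·15/28)=0.5333>−1
Confirm numerically:
  x=-1.780: |R|=0.91736 <1
  x=-1.717: |R|=0.86233 <1
  x=-1.254: |R|=0.58842 <1
  x=-1.238: |R|=0.58306 <1
  x=-2.455: |R|=1.77376 >1
  x=-2.331: |R|=1.57984 >1
So |R|<1 on (-1.8667, 0).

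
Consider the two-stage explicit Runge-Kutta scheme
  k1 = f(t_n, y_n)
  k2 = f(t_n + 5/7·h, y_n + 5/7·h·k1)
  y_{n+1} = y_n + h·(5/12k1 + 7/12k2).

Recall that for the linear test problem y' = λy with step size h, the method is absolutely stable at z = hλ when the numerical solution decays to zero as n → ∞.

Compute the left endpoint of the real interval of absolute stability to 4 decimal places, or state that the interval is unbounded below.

z* = -2.4000.

With y'=λy (z=hλ):
  k1=λy_n ⇒ h·k1=z·y_n;  k2=λ(1+5/7z)y_n ⇒ h·k2=z(1+5/7z)y_n
  y_{n+1}/y_n = 1 + 5/12z + 7/12z(1+5/7z) = 1 + z + 5/12z²
  so R(z) = 1 + z + 5/12z².

Solve |R(x)|<1 on ℝ⁻.
x=-1.07: |R|=0.4070
R=1: x+5/12x²=0 ⇒ x=−12/5=-2.4000; min R=1−1/(4·5/12)=0.4000>−1
Confirm numerically:
  x=-2.238: |R|=0.84893 <1
  x=-2.224: |R|=0.83691 <1
  x=-1.142: |R|=0.40140 <1
  x=-2.910: |R|=1.61838 >1
  x=-2.629: |R|=1.25085 >1
Interval (-2.4000, 0).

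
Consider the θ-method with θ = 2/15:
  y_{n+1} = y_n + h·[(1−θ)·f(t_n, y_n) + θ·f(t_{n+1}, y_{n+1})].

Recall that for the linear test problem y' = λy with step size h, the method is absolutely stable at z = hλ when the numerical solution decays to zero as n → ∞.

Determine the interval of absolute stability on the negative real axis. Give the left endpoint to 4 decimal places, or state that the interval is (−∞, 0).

On y'=λy, z=hλ:
  y_{n+1} = y_n + z·[13/15·y_n + 2/15·y_{n+1}] ⇒ (1 − 2/15z)y_{n+1} = (1 + 13/15z)y_n
  ⇒ R(z) = (1 + 13/15z)/(1 − 2/15z).

Find x<0 with |R(x)|<1.
x=-1.56: |R|=0.2914
R=−1: 1+13/15x = −1+2/15x ⇒ -11/15x=2 ⇒ x=2/(-11/15)=-2.7273
Confirm numerically:
  x=-1.523: |R|=0.26593 <1
  x=-1.283: |R|=0.09558 <1
  x=-1.212: |R|=0.04339 <1
  x=-3.267: |R|=1.27570 >1
  x=-2.931: |R|=1.10742 >1
  x=-2.801: |R|=1.03937 >1
So |R|<1 on (-2.7273, 0).

(-2.7273, 0).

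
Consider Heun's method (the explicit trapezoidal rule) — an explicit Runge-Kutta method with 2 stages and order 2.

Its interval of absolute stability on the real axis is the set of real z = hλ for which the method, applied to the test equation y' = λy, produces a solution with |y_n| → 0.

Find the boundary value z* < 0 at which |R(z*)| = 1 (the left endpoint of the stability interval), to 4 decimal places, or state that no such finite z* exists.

left endpoint -2.0000.

With y'=λy (z=hλ):
  order 2, 2-stage ⇒ R(z)=1+z+z^2/2
  (e.g. R(-1.78)=0.80420, |R|=0.80420)

Solve |R(x)|<1 on ℝ⁻.
x=-1.78: |R|=0.8042
|R(-1.69)|=0.7380 |R(-1.21)|=0.5221 |R(-0.51)|=0.6200
Bisect:
  x_lo=-2.7854 |R|=2.0938  x_hi=-0.1139 |R|=0.8926
  mid=-1.44966 |R|=0.60110 →hi
  mid=-2.11753 |R|=1.12443 →lo
  mid=-1.78359 |R|=0.80701 →hi
  mid=-1.95056 |R|=0.95178 →hi
  mid=-2.03404 |R|=1.03462 →lo
  mid=-1.99230 |R|=0.99233 →hi
  mid=-2.01317 |R|=1.01326 →lo
  mid=-2.00274 |R|=1.00274 →lo
  mid=-1.99752 |R|=0.99752 →hi
  mid=-2.00013 |R|=1.00013 →lo
  ...
  [-2.00013,-1.99996] ⇒ x*=-2.0000
Stable set (-2.0000, 0).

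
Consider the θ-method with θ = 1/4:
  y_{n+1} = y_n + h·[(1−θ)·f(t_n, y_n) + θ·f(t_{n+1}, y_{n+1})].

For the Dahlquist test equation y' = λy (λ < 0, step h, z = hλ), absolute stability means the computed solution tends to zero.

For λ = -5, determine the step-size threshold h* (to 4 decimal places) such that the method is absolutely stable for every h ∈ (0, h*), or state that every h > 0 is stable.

(-4.0000,0); λ=-5 ⇒ h* = (4)/5 = 0.8000.

With y'=λy (z=hλ):
  y_{n+1} = y_n + z·[3/4·y_n + 1/4·y_{n+1}] ⇒ (1 − 1/4z)y_{n+1} = (1 + 3/4z)y_n
  R(z) = (1 + 3/4z)/(1 − 1/4z).

Need |R(x)|<1, x<0.
x=-0.68: |R|=0.4188
R=−1: 1+3/4x = −1+1/4x ⇒ -1/2x=2 ⇒ x=2/(-1/2)=-4.0000
Confirm numerically:
  x=-2.683: |R|=0.60587 <1
  x=-2.171: |R|=0.40723 <1
  x=-1.693: |R|=0.18953 <1
  x=-4.567: |R|=1.13237 >1
  x=-4.081: |R|=1.02005 >1
  x=-4.046: |R|=1.01143 >1
Interval (-4.0000, 0).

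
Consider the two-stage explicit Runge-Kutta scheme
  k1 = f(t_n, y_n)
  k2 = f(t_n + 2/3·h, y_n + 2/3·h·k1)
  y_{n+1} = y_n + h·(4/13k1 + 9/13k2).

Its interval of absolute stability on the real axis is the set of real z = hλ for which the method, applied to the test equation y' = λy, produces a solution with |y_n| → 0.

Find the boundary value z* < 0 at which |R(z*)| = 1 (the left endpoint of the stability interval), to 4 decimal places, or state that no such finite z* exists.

z* = -2.1667.

Set f=λy, z=hλ:
  k1=λy_n ⇒ h·k1=z·y_n;  k2=λ(1+2/3z)y_n ⇒ h·k2=z(1+2/3z)y_n
  y_{n+1}/y_n = 1 + 4/13z + 9/13z(1+2/3z) = 1 + z + 6/13z²
  so R(z) = 1 + z + 6/13z².

Find x<0 with |R(x)|<1.
x=-0.68: |R|=0.5334
R=1: x+6/13x²=0 ⇒ x=−13/6=-2.1667; min R=1−1/(4·6/13)=0.4583>−1
Confirm numerically:
  x=-1.380: |R|=0.49895 <1
  x=-1.068: |R|=0.45844 <1
  x=-0.958: |R|=0.46558 <1
  x=-2.525: |R|=1.41760 >1
  x=-2.279: |R|=1.11816 >1
Interval (-2.1667, 0).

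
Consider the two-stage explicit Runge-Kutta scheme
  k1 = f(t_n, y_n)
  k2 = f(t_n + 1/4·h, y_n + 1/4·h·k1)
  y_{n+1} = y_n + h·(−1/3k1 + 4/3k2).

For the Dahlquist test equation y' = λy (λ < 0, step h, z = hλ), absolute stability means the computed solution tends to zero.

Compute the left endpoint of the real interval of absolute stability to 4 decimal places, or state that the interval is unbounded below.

left endpoint -3.0000.

With y'=λy (z=hλ):
  k1=λy_n ⇒ h·k1=z·y_n;  k2=λ(1+1/4z)y_n ⇒ h·k2=z(1+1/4z)y_n
  y_{n+1}/y_n = 1 − 1/3z + 4/3z(1+1/4z) = 1 + z + 1/3z²
  Hence R(z) = 1 + z + 1/3z².

Need |R(x)|<1, x<0.
x=-1.75: |R|=0.2708
R=1: x+1/3x²=0 ⇒ x=−3=-3.0000; min R=1−1/(4·1/3)=0.2500>−1
Confirm numerically:
  x=-2.861: |R|=0.86744 <1
  x=-2.849: |R|=0.85660 <1
  x=-1.684: |R|=0.26129 <1
  x=-3.562: |R|=1.66728 >1
  x=-3.205: |R|=1.21901 >1
  x=-3.064: |R|=1.06537 >1
Interval (-3.0000, 0).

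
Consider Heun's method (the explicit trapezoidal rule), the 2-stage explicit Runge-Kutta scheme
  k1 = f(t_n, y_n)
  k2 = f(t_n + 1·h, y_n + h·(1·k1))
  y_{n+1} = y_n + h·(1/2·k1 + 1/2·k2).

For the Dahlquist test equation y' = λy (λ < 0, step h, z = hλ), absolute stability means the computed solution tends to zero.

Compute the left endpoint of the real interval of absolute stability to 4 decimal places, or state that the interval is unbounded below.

left endpoint -2.0000.

Test eqn y'=λy, z=hλ:
  order 2, 2-stage ⇒ R(z)=1+z+z^2/2
  (e.g. R(-0.78)=0.52420, |R|=0.52420)

Need |R(x)|<1, x<0.
x=-0.78: |R|=0.5242
|R(-1.58)|=0.6682 |R(-0.68)|=0.5512 |R(-0.64)|=0.5648
Bisect:
  x_lo=-2.8601 |R|=2.2301  x_hi=-0.2689 |R|=0.7672
  mid=-1.56454 |R|=0.65935 →hi
  mid=-2.21234 |R|=1.23488 →lo
  mid=-1.88844 |R|=0.89466 →hi
  mid=-2.05039 |R|=1.05166 →lo
  mid=-1.96941 |R|=0.96988 →hi
  mid=-2.00990 |R|=1.00995 →lo
  mid=-1.98966 |R|=0.98971 →hi
  mid=-1.99978 |R|=0.99978 →hi
  mid=-2.00484 |R|=1.00485 →lo
  mid=-2.00231 |R|=1.00231 →lo
  ...
  [-2.00010,-1.99994] ⇒ x*=-2.0000
Stable set (-2.0000, 0).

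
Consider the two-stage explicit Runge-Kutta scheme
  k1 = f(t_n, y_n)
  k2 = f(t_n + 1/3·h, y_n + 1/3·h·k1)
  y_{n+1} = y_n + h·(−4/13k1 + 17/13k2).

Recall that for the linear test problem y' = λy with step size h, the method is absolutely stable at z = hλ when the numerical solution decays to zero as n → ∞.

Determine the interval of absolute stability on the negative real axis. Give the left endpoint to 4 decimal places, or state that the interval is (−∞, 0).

On y'=λy, z=hλ:
  k1=λy_n ⇒ h·k1=z·y_n;  k2=λ(1+1/3z)y_n ⇒ h·k2=z(1+1/3z)y_n
  y_{n+1}/y_n = 1 − 4/13z + 17/13z(1+1/3z) = 1 + z + 17/39z²
  R(z) = 1 + z + 17/39z².

Solve |R(x)|<1 on ℝ⁻.
x=-0.95: |R|=0.4434
R=1: x+17/39x²=0 ⇒ x=−39/17=-2.2941; min R=1−1/(4·17/39)=0.4265>−1
Confirm numerically:
  x=-2.143: |R|=0.85884 <1
  x=-1.405: |R|=0.45547 <1
  x=-1.276: |R|=0.43372 <1
  x=-1.077: |R|=0.42861 <1
  x=-2.850: |R|=1.69058 >1
  x=-2.608: |R|=1.35683 >1
So |R|<1 on (-2.2941, 0).

(-2.2941, 0).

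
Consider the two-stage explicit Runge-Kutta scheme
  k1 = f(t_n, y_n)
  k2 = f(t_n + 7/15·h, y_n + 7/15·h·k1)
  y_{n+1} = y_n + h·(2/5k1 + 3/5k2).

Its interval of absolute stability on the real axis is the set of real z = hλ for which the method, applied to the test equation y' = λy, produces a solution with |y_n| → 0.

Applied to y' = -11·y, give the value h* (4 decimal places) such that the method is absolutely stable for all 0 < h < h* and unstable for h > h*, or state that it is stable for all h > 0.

(-3.5714,0); λ=-11 ⇒ h* = (25/7)/11 = 0.3247.

With y'=λy (z=hλ):
  k1=λy_n ⇒ h·k1=z·y_n;  k2=λ(1+7/15z)y_n ⇒ h·k2=z(1+7/15z)y_n
  y_{n+1}/y_n = 1 + 2/5z + 3/5z(1+7/15z) = 1 + z + 7/25z²
  R(z) = 1 + z + 7/25z².

Need |R(x)|<1, x<0.
x=-0.66: |R|=0.4620
R=1: x+7/25x²=0 ⇒ x=−25/7=-3.5714; min R=1−1/(4·7/25)=0.1071>−1
Confirm numerically:
  x=-2.163: |R|=0.14700 <1
  x=-1.923: |R|=0.11242 <1
  x=-1.900: |R|=0.11080 <1
  x=-1.697: |R|=0.10935 <1
  x=-3.948: |R|=1.41628 >1
  x=-3.914: |R|=1.37543 >1
  x=-3.688: |R|=1.12038 >1
So |R|<1 on (-3.5714, 0).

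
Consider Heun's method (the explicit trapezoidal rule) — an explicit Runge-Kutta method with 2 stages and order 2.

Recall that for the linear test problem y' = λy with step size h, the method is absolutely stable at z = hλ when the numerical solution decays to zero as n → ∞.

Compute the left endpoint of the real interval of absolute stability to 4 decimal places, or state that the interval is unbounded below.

On y'=λy, z=hλ:
  order 2, 2-stage ⇒ R(z)=1+z+z^2/2
  (e.g. R(-0.93)=0.50245, |R|=0.50245)

Boundary: |R(x)|=1, x<0.
x=-0.93: |R|=0.5025
|R(-1.9)|=0.9050 |R(-1.66)|=0.7178 |R(-1.17)|=0.5144
Bisect:
  x_lo=-2.8677 |R|=2.2442  x_hi=-0.2289 |R|=0.7973
  mid=-1.54832 |R|=0.65033 →hi
  mid=-2.20801 |R|=1.22965 →lo
  mid=-1.87817 |R|=0.88559 →hi
  mid=-2.04309 |R|=1.04402 →lo
  mid=-1.96063 |R|=0.96140 →hi
  mid=-2.00186 |R|=1.00186 →lo
  mid=-1.98124 |R|=0.98142 →hi
  ...
  [-2.00009,-1.99993] ⇒ x*=-2.0000
So |R|<1 on (-2.0000, 0).

left endpoint -2.0000.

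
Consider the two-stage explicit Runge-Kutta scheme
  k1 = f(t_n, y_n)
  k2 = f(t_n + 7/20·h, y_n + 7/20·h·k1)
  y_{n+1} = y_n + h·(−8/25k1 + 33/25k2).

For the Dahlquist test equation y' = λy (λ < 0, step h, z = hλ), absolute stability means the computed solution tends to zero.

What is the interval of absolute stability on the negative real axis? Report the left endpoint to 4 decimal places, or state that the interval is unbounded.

On y'=λy, z=hλ:
  k1=λy_n ⇒ h·k1=z·y_n;  k2=λ(1+7/20z)y_n ⇒ h·k2=z(1+7/20z)y_n
  y_{n+1}/y_n = 1 − 8/25z + 33/25z(1+7/20z) = 1 + z + 231/500z²
  ⇒ R(z) = 1 + z + 231/500z².

Solve |R(x)|<1 on ℝ⁻.
x=-0.78: |R|=0.5011
R=1: x+231/500x²=0 ⇒ x=−500/231=-2.1645; min R=1−1/(4·231/500)=0.4589>−1
Confirm numerically:
  x=-1.914: |R|=0.77849 <1
  x=-1.859: |R|=0.73762 <1
  x=-1.006: |R|=0.46156 <1
  x=-0.960: |R|=0.46578 <1
  x=-2.443: |R|=1.31433 >1
  x=-2.199: |R|=1.03505 >1
Interval (-2.1645, 0).

(-2.1645, 0).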